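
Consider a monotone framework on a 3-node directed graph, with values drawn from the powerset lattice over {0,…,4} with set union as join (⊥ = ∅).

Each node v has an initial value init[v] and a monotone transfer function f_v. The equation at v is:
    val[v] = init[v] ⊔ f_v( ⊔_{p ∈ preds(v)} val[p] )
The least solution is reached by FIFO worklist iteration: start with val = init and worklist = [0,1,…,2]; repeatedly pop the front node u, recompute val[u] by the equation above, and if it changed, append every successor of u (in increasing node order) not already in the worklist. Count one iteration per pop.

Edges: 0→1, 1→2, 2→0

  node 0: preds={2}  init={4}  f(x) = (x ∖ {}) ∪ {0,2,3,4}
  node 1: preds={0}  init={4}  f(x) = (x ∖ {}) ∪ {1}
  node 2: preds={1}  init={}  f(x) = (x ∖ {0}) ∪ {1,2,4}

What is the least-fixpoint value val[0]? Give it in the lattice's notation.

{0,1,2,3,4}

Trace (5 dequeues):
  [1] u=0 | in {} | out {0,2,3,4} | prev {4} | push {}
  [2] u=1 | in {0,2,3,4} | out {0,1,2,3,4} | prev {4} | push {}
  [3] u=2 | in {0,1,2,3,4} | out {1,2,3,4} | prev {} | push {0}
  [4] u=0 | in {1,2,3,4} | out {0,1,2,3,4} | prev {0,2,3,4} | push {1}
  [5] u=1 | in {0,1,2,3,4} | out {0,1,2,3,4} | ==

Converged values:
  [0] {0,1,2,3,4}
  [1] {0,1,2,3,4}
  [2] {1,2,3,4}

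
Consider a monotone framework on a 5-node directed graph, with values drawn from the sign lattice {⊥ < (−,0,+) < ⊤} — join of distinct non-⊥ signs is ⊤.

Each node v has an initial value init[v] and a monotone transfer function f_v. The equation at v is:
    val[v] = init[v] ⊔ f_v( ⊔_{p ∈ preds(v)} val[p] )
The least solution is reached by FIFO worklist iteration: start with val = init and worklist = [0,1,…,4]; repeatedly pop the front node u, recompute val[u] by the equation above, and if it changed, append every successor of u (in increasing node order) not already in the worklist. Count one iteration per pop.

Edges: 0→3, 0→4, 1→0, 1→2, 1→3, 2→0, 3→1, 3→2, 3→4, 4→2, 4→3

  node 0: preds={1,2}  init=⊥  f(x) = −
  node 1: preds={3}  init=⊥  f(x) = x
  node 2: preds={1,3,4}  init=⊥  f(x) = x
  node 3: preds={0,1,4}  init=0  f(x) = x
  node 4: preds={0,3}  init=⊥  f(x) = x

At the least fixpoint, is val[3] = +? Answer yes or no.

Trace (10 dequeues):
  [1] u=0 | in ⊥ | out − | prev ⊥ | push {}
  [2] u=1 | in 0 | out 0 | prev ⊥ | push {0}
  [3] u=2 | in 0 | out 0 | prev ⊥ | push {}
  [4] u=3 | in ⊤ | out ⊤ | prev 0 | push {1,2}
  [5] u=4 | in ⊤ | out ⊤ | prev ⊥ | push {3}
  [6] u=0 | in 0 | out − | ==
  [7] u=1 | in ⊤ | out ⊤ | prev 0 | push {0}
  [8] u=2 | in ⊤ | out ⊤ | prev 0 | push {}
  [9] u=3 | in ⊤ | out ⊤ | ==
  [10] u=0 | in ⊤ | out − | ==

Converged values:
  [0] −
  [1] ⊤
  [2] ⊤
  [3] ⊤
  [4] ⊤

no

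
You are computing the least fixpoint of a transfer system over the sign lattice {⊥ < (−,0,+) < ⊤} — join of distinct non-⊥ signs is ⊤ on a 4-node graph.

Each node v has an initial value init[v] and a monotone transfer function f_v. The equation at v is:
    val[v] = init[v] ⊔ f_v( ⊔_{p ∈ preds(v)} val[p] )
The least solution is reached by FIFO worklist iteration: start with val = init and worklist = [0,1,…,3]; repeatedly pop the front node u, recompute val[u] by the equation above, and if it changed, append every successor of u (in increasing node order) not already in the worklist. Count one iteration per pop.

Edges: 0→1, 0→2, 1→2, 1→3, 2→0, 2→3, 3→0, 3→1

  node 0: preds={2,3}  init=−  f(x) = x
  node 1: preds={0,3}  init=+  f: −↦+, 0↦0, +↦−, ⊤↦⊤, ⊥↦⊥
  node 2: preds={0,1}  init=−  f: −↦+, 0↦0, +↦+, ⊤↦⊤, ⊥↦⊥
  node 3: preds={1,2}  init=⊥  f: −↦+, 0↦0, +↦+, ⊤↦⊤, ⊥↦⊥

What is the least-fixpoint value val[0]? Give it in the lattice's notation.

⊤

Trace (8 dequeues):
  [1] u=0 | in − | out − | ==
  [2] u=1 | in − | out + | ==
  [3] u=2 | in ⊤ | out ⊤ | prev − | push {0}
  [4] u=3 | in ⊤ | out ⊤ | prev ⊥ | push {1}
  [5] u=0 | in ⊤ | out ⊤ | prev − | push {2}
  [6] u=1 | in ⊤ | out ⊤ | prev + | push {3}
  [7] u=2 | in ⊤ | out ⊤ | ==
  [8] u=3 | in ⊤ | out ⊤ | ==

Converged values:
  [0] ⊤
  [1] ⊤
  [2] ⊤
  [3] ⊤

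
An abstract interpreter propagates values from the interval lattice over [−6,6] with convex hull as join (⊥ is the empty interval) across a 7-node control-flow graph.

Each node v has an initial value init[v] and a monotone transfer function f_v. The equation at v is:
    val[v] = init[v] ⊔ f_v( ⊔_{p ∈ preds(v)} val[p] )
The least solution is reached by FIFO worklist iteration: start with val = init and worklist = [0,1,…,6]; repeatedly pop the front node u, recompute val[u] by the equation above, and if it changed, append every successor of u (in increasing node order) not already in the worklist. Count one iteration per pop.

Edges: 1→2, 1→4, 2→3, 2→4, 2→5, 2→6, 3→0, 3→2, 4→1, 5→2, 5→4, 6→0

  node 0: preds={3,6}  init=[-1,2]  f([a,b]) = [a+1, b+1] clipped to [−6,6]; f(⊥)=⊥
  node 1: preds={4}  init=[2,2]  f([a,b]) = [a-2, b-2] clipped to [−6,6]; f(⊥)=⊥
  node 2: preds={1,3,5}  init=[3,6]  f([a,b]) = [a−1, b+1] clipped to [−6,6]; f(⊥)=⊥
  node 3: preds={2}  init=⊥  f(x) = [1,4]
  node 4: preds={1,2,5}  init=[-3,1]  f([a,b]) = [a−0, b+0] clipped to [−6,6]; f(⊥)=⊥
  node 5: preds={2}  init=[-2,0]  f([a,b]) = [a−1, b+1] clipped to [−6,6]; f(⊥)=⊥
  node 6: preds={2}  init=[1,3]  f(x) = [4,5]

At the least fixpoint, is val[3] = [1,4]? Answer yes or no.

Trace (12 dequeues):
  [1] u=0 | in [1,3] | out [-1,4] | prev [-1,2] | push {}
  [2] u=1 | in [-3,1] | out [-5,2] | prev [2,2] | push {}
  [3] u=2 | in [-5,2] | out [-6,6] | prev [3,6] | push {}
  [4] u=3 | in [-6,6] | out [1,4] | prev ⊥ | push {0,2}
  [5] u=4 | in [-6,6] | out [-6,6] | prev [-3,1] | push {1}
  [6] u=5 | in [-6,6] | out [-6,6] | prev [-2,0] | push {4}
  [7] u=6 | in [-6,6] | out [1,5] | prev [1,3] | push {}
  [8] u=0 | in [1,5] | out [-1,6] | prev [-1,4] | push {}
  [9] u=2 | in [-6,6] | out [-6,6] | ==
  [10] u=1 | in [-6,6] | out [-6,4] | prev [-5,2] | push {2}
  [11] u=4 | in [-6,6] | out [-6,6] | ==
  [12] u=2 | in [-6,6] | out [-6,6] | ==

Converged values:
  [0] [-1,6]
  [1] [-6,4]
  [2] [-6,6]
  [3] [1,4]
  [4] [-6,6]
  [5] [-6,6]
  [6] [1,5]

yes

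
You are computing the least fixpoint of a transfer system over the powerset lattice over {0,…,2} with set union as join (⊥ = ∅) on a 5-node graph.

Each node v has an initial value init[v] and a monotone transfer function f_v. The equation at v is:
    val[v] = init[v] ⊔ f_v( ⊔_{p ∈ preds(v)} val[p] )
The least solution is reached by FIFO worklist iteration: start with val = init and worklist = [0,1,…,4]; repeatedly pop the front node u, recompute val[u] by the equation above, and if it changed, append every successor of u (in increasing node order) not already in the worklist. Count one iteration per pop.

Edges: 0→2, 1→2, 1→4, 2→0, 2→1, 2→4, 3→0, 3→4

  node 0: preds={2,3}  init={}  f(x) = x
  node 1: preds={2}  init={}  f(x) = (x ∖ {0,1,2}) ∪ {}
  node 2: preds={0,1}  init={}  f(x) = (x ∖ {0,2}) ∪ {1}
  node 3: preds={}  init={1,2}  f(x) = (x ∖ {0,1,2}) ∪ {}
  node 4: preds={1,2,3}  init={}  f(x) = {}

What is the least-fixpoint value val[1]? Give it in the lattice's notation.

{}

Worklist (7 pops):
  #1 pop 0: in={1,2} → {1,2} (was {}); enqueue []
  #2 pop 1: in={} → {} (no change)
  #3 pop 2: in={1,2} → {1} (was {}); enqueue [0,1]
  #4 pop 3: in={} → {1,2} (no change)
  #5 pop 4: in={1,2} → {} (no change)
  #6 pop 0: in={1,2} → {1,2} (no change)
  #7 pop 1: in={1} → {} (no change)

Fixpoint:
  val[0] = {1,2}
  val[1] = {}
  val[2] = {1}
  val[3] = {1,2}
  val[4] = {}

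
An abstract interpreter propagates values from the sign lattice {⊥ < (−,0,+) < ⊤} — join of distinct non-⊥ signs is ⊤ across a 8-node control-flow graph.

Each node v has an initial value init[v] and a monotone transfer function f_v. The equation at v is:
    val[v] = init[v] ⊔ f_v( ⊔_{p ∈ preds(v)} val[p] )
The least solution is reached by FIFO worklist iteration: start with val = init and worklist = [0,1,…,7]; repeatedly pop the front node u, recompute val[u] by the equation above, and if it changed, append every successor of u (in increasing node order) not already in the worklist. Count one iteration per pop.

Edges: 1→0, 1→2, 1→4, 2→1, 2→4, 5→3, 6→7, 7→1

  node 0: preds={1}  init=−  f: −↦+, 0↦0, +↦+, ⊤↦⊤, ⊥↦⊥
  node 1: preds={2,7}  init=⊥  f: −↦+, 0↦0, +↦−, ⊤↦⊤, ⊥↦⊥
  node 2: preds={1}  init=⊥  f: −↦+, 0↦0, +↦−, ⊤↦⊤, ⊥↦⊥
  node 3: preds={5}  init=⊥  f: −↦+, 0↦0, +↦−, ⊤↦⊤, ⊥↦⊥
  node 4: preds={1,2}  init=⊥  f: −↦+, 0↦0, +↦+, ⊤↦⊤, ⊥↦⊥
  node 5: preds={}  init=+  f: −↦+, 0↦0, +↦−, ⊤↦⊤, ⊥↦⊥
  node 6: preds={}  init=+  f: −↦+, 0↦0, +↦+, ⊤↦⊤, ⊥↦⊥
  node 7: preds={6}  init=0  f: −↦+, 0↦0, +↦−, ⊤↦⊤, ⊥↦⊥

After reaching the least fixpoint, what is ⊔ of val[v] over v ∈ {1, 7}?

Iteration log — 14 steps:
  step 1. node 0  ⊔preds=⊥  new=−  stable
  step 2. node 1  ⊔preds=0  new=0  old=⊥  +wl: 0
  step 3. node 2  ⊔preds=0  new=0  old=⊥  +wl: 1
  step 4. node 3  ⊔preds=+  new=−  old=⊥  +wl: 
  step 5. node 4  ⊔preds=0  new=0  old=⊥  +wl: 
  step 6. node 5  ⊔preds=⊥  new=+  stable
  step 7. node 6  ⊔preds=⊥  new=+  stable
  step 8. node 7  ⊔preds=+  new=⊤  old=0  +wl: 
  step 9. node 0  ⊔preds=0  new=⊤  old=−  +wl: 
  step 10. node 1  ⊔preds=⊤  new=⊤  old=0  +wl: 0,2,4
  step 11. node 0  ⊔preds=⊤  new=⊤  stable
  step 12. node 2  ⊔preds=⊤  new=⊤  old=0  +wl: 1
  step 13. node 4  ⊔preds=⊤  new=⊤  old=0  +wl: 
  step 14. node 1  ⊔preds=⊤  new=⊤  stable

Least fixpoint reached:
  node 0: ⊤
  node 1: ⊤
  node 2: ⊤
  node 3: −
  node 4: ⊤
  node 5: +
  node 6: +
  node 7: ⊤

⊤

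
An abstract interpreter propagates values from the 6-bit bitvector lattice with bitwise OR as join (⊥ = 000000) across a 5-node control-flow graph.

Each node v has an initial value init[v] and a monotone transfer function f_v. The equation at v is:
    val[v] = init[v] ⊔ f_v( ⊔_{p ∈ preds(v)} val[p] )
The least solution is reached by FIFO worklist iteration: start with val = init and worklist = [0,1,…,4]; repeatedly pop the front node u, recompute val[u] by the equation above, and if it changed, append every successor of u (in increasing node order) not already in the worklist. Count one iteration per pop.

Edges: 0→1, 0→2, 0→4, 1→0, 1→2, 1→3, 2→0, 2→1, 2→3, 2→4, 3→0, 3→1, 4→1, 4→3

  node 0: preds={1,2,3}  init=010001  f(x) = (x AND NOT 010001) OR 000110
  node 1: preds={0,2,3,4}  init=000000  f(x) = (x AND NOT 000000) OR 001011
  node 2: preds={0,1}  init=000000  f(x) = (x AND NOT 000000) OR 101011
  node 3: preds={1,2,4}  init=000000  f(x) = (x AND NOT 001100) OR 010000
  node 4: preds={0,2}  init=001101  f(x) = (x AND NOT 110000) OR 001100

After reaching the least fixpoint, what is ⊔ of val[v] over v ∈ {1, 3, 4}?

Trace (11 dequeues):
  [1] u=0 | in 000000 | out 010111 | prev 010001 | push {}
  [2] u=1 | in 011111 | out 011111 | prev 000000 | push {0}
  [3] u=2 | in 011111 | out 111111 | prev 000000 | push {1}
  [4] u=3 | in 111111 | out 110011 | prev 000000 | push {}
  [5] u=4 | in 111111 | out 001111 | prev 001101 | push {3}
  [6] u=0 | in 111111 | out 111111 | prev 010111 | push {2,4}
  [7] u=1 | in 111111 | out 111111 | prev 011111 | push {0}
  [8] u=3 | in 111111 | out 110011 | ==
  [9] u=2 | in 111111 | out 111111 | ==
  [10] u=4 | in 111111 | out 001111 | ==
  [11] u=0 | in 111111 | out 111111 | ==

Converged values:
  [0] 111111
  [1] 111111
  [2] 111111
  [3] 110011
  [4] 001111

111111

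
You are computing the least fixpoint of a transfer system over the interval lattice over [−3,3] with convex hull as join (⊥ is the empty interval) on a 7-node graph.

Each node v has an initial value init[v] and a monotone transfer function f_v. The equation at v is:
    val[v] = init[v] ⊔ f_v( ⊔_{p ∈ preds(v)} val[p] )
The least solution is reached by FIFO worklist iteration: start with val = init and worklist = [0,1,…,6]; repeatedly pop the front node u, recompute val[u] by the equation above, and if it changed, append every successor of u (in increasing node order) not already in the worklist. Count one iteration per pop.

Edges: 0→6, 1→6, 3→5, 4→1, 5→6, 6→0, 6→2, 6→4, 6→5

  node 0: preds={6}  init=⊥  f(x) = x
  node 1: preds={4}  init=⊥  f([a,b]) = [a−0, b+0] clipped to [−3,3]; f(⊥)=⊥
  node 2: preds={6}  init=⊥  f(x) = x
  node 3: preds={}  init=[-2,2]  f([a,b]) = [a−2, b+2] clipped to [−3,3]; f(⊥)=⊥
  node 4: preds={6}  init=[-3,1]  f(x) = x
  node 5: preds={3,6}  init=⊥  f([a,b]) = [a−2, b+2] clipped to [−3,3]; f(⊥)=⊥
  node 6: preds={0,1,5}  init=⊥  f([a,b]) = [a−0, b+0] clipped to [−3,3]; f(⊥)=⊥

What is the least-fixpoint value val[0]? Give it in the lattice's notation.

Worklist (14 pops):
  #1 pop 0: in=⊥ → ⊥ (no change)
  #2 pop 1: in=[-3,1] → [-3,1] (was ⊥); enqueue []
  #3 pop 2: in=⊥ → ⊥ (no change)
  #4 pop 3: in=⊥ → [-2,2] (no change)
  #5 pop 4: in=⊥ → [-3,1] (no change)
  #6 pop 5: in=[-2,2] → [-3,3] (was ⊥); enqueue []
  #7 pop 6: in=[-3,3] → [-3,3] (was ⊥); enqueue [0,2,4,5]
  #8 pop 0: in=[-3,3] → [-3,3] (was ⊥); enqueue [6]
  #9 pop 2: in=[-3,3] → [-3,3] (was ⊥); enqueue []
  #10 pop 4: in=[-3,3] → [-3,3] (was [-3,1]); enqueue [1]
  #11 pop 5: in=[-3,3] → [-3,3] (no change)
  #12 pop 6: in=[-3,3] → [-3,3] (no change)
  #13 pop 1: in=[-3,3] → [-3,3] (was [-3,1]); enqueue [6]
  #14 pop 6: in=[-3,3] → [-3,3] (no change)

Fixpoint:
  val[0] = [-3,3]
  val[1] = [-3,3]
  val[2] = [-3,3]
  val[3] = [-2,2]
  val[4] = [-3,3]
  val[5] = [-3,3]
  val[6] = [-3,3]

[-3,3]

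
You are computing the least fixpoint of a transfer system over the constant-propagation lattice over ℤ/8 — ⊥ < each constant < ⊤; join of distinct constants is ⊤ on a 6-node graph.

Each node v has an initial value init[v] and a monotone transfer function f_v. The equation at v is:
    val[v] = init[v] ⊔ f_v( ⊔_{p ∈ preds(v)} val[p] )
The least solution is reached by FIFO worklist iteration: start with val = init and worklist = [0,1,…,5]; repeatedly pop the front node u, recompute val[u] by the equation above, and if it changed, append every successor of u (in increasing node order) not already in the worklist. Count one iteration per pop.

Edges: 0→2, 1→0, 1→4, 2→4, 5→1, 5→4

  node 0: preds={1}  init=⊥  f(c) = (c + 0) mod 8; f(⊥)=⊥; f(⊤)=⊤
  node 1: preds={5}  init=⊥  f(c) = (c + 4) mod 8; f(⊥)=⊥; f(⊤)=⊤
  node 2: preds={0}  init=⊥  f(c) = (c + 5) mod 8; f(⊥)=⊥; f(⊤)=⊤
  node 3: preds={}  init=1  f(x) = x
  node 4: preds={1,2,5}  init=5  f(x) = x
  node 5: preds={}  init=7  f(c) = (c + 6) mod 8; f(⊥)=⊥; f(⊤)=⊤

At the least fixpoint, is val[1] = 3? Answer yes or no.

Trace (9 dequeues):
  [1] u=0 | in ⊥ | out ⊥ | ==
  [2] u=1 | in 7 | out 3 | prev ⊥ | push {0}
  [3] u=2 | in ⊥ | out ⊥ | ==
  [4] u=3 | in ⊥ | out 1 | ==
  [5] u=4 | in ⊤ | out ⊤ | prev 5 | push {}
  [6] u=5 | in ⊥ | out 7 | ==
  [7] u=0 | in 3 | out 3 | prev ⊥ | push {2}
  [8] u=2 | in 3 | out 0 | prev ⊥ | push {4}
  [9] u=4 | in ⊤ | out ⊤ | ==

Converged values:
  [0] 3
  [1] 3
  [2] 0
  [3] 1
  [4] ⊤
  [5] 7

yes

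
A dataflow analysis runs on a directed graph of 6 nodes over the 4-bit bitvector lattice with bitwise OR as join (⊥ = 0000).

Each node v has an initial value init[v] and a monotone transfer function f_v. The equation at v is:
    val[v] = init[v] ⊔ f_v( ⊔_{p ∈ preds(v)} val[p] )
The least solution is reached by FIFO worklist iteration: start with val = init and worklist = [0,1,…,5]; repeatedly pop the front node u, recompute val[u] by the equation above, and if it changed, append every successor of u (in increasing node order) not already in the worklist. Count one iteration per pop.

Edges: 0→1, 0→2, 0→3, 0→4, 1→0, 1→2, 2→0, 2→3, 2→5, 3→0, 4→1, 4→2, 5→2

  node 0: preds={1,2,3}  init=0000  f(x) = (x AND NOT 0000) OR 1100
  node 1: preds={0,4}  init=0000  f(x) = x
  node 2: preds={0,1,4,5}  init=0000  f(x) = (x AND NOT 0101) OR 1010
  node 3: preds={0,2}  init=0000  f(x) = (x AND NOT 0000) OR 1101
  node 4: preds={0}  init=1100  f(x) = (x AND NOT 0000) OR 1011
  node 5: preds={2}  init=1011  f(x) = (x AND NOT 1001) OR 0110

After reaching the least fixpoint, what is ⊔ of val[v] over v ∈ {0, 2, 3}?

1111

Worklist (12 pops):
  #1 pop 0: in=0000 → 1100 (was 0000); enqueue []
  #2 pop 1: in=1100 → 1100 (was 0000); enqueue [0]
  #3 pop 2: in=1111 → 1010 (was 0000); enqueue []
  #4 pop 3: in=1110 → 1111 (was 0000); enqueue []
  #5 pop 4: in=1100 → 1111 (was 1100); enqueue [1,2]
  #6 pop 5: in=1010 → 1111 (was 1011); enqueue []
  #7 pop 0: in=1111 → 1111 (was 1100); enqueue [3,4]
  #8 pop 1: in=1111 → 1111 (was 1100); enqueue [0]
  #9 pop 2: in=1111 → 1010 (no change)
  #10 pop 3: in=1111 → 1111 (no change)
  #11 pop 4: in=1111 → 1111 (no change)
  #12 pop 0: in=1111 → 1111 (no change)

Fixpoint:
  val[0] = 1111
  val[1] = 1111
  val[2] = 1010
  val[3] = 1111
  val[4] = 1111
  val[5] = 1111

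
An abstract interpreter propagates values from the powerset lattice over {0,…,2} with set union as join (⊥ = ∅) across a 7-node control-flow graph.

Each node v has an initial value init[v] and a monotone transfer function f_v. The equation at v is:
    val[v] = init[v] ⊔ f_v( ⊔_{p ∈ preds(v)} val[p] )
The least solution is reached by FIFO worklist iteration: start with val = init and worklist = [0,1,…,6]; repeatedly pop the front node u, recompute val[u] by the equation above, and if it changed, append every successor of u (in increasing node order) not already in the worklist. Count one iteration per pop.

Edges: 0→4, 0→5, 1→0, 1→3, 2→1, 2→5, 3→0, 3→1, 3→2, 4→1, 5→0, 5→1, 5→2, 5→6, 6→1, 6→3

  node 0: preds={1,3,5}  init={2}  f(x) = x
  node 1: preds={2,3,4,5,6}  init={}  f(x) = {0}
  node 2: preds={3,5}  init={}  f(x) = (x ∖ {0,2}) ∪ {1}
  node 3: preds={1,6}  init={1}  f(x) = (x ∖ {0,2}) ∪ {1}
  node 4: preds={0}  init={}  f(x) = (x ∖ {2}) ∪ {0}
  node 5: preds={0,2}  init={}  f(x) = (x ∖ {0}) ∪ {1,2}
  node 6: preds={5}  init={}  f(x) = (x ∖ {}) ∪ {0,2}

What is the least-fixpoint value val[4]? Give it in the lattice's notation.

Iteration log — 13 steps:
  step 1. node 0  ⊔preds={1}  new={1,2}  old={2}  +wl: 
  step 2. node 1  ⊔preds={1}  new={0}  old={}  +wl: 0
  step 3. node 2  ⊔preds={1}  new={1}  old={}  +wl: 1
  step 4. node 3  ⊔preds={0}  new={1}  stable
  step 5. node 4  ⊔preds={1,2}  new={0,1}  old={}  +wl: 
  step 6. node 5  ⊔preds={1,2}  new={1,2}  old={}  +wl: 2
  step 7. node 6  ⊔preds={1,2}  new={0,1,2}  old={}  +wl: 3
  step 8. node 0  ⊔preds={0,1,2}  new={0,1,2}  old={1,2}  +wl: 4,5
  step 9. node 1  ⊔preds={0,1,2}  new={0}  stable
  step 10. node 2  ⊔preds={1,2}  new={1}  stable
  step 11. node 3  ⊔preds={0,1,2}  new={1}  stable
  step 12. node 4  ⊔preds={0,1,2}  new={0,1}  stable
  step 13. node 5  ⊔preds={0,1,2}  new={1,2}  stable

Least fixpoint reached:
  node 0: {0,1,2}
  node 1: {0}
  node 2: {1}
  node 3: {1}
  node 4: {0,1}
  node 5: {1,2}
  node 6: {0,1,2}

{0,1}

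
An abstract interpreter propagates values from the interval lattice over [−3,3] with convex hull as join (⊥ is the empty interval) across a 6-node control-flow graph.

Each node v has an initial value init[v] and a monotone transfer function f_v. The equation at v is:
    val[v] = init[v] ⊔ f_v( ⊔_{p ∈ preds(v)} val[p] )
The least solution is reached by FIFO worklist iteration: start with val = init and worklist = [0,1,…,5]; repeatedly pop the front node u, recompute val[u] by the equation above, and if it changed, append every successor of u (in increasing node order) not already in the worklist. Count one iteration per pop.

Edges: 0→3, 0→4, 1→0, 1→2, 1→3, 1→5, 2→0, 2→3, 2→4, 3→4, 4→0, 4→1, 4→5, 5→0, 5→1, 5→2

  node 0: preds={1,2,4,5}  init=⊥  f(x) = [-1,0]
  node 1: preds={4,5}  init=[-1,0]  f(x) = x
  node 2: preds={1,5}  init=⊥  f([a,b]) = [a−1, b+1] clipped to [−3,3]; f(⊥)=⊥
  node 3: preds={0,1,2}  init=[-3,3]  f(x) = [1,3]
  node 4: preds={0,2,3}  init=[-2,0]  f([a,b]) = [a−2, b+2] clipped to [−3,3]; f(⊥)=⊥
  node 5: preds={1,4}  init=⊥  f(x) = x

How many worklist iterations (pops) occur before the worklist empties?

Worklist (13 pops):
  #1 pop 0: in=[-2,0] → [-1,0] (was ⊥); enqueue []
  #2 pop 1: in=[-2,0] → [-2,0] (was [-1,0]); enqueue [0]
  #3 pop 2: in=[-2,0] → [-3,1] (was ⊥); enqueue []
  #4 pop 3: in=[-3,1] → [-3,3] (no change)
  #5 pop 4: in=[-3,3] → [-3,3] (was [-2,0]); enqueue [1]
  #6 pop 5: in=[-3,3] → [-3,3] (was ⊥); enqueue [2]
  #7 pop 0: in=[-3,3] → [-1,0] (no change)
  #8 pop 1: in=[-3,3] → [-3,3] (was [-2,0]); enqueue [0,3,5]
  #9 pop 2: in=[-3,3] → [-3,3] (was [-3,1]); enqueue [4]
  #10 pop 0: in=[-3,3] → [-1,0] (no change)
  #11 pop 3: in=[-3,3] → [-3,3] (no change)
  #12 pop 5: in=[-3,3] → [-3,3] (no change)
  #13 pop 4: in=[-3,3] → [-3,3] (no change)

Fixpoint:
  val[0] = [-1,0]
  val[1] = [-3,3]
  val[2] = [-3,3]
  val[3] = [-3,3]
  val[4] = [-3,3]
  val[5] = [-3,3]

13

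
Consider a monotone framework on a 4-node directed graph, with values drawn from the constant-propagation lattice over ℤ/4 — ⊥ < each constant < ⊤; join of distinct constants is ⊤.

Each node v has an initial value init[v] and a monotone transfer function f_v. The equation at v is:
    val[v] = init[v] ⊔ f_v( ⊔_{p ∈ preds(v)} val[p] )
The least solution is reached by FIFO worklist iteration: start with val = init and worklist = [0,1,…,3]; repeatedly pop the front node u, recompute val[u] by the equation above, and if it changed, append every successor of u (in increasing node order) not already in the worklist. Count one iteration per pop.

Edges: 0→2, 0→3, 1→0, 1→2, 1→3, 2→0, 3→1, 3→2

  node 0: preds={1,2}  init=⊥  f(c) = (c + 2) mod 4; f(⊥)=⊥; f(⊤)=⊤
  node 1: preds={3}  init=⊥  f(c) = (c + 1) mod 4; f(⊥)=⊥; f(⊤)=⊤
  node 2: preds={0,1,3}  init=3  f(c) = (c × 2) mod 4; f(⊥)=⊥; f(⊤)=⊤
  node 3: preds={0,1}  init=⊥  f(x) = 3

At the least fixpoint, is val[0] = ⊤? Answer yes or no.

Trace (9 dequeues):
  [1] u=0 | in 3 | out 1 | prev ⊥ | push {}
  [2] u=1 | in ⊥ | out ⊥ | ==
  [3] u=2 | in 1 | out ⊤ | prev 3 | push {0}
  [4] u=3 | in 1 | out 3 | prev ⊥ | push {1,2}
  [5] u=0 | in ⊤ | out ⊤ | prev 1 | push {3}
  [6] u=1 | in 3 | out 0 | prev ⊥ | push {0}
  [7] u=2 | in ⊤ | out ⊤ | ==
  [8] u=3 | in ⊤ | out 3 | ==
  [9] u=0 | in ⊤ | out ⊤ | ==

Converged values:
  [0] ⊤
  [1] 0
  [2] ⊤
  [3] 3

yes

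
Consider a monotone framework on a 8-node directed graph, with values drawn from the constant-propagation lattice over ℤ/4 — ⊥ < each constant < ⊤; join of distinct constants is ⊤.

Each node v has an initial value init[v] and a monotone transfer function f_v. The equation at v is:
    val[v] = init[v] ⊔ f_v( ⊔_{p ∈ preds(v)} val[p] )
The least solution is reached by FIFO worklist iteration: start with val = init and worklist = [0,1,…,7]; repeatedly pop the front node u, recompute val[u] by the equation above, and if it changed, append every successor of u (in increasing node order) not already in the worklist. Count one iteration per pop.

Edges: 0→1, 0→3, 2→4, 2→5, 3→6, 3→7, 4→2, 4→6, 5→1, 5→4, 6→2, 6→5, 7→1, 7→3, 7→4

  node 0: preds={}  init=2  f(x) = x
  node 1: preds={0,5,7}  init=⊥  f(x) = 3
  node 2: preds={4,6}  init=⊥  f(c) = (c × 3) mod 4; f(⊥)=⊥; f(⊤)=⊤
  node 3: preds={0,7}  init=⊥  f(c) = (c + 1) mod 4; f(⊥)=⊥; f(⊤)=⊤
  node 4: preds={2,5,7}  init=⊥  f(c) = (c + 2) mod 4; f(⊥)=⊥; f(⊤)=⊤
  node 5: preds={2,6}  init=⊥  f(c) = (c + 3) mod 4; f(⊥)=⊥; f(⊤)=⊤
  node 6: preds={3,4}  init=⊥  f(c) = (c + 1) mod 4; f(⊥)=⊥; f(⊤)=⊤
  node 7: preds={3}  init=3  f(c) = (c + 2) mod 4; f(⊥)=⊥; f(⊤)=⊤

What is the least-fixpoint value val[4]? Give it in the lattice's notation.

Iteration log — 15 steps:
  step 1. node 0  ⊔preds=⊥  new=2  stable
  step 2. node 1  ⊔preds=⊤  new=3  old=⊥  +wl: 
  step 3. node 2  ⊔preds=⊥  new=⊥  stable
  step 4. node 3  ⊔preds=⊤  new=⊤  old=⊥  +wl: 
  step 5. node 4  ⊔preds=3  new=1  old=⊥  +wl: 2
  step 6. node 5  ⊔preds=⊥  new=⊥  stable
  step 7. node 6  ⊔preds=⊤  new=⊤  old=⊥  +wl: 5
  step 8. node 7  ⊔preds=⊤  new=⊤  old=3  +wl: 1,3,4
  step 9. node 2  ⊔preds=⊤  new=⊤  old=⊥  +wl: 
  step 10. node 5  ⊔preds=⊤  new=⊤  old=⊥  +wl: 
  step 11. node 1  ⊔preds=⊤  new=3  stable
  step 12. node 3  ⊔preds=⊤  new=⊤  stable
  step 13. node 4  ⊔preds=⊤  new=⊤  old=1  +wl: 2,6
  step 14. node 2  ⊔preds=⊤  new=⊤  stable
  step 15. node 6  ⊔preds=⊤  new=⊤  stable

Least fixpoint reached:
  node 0: 2
  node 1: 3
  node 2: ⊤
  node 3: ⊤
  node 4: ⊤
  node 5: ⊤
  node 6: ⊤
  node 7: ⊤

⊤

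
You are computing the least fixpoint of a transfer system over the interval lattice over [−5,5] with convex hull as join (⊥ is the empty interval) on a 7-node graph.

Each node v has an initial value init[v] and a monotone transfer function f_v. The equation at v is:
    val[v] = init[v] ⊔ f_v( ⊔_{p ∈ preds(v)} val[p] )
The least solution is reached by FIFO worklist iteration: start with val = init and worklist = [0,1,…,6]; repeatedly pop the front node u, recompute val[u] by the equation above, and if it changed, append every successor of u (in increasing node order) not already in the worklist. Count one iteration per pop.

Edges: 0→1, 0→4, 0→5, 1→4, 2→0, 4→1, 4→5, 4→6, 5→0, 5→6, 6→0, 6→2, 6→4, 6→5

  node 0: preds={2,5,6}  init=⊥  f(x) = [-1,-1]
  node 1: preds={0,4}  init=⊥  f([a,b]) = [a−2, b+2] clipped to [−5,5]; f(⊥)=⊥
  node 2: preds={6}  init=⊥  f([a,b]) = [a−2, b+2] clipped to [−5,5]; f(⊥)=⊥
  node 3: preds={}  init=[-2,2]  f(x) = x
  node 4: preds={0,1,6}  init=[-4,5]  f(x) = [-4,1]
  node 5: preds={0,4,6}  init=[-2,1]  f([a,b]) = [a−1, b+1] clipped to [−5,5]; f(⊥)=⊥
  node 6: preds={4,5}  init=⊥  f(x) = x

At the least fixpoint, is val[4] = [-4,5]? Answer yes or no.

Iteration log — 12 steps:
  step 1. node 0  ⊔preds=[-2,1]  new=[-1,-1]  old=⊥  +wl: 
  step 2. node 1  ⊔preds=[-4,5]  new=[-5,5]  old=⊥  +wl: 
  step 3. node 2  ⊔preds=⊥  new=⊥  stable
  step 4. node 3  ⊔preds=⊥  new=[-2,2]  stable
  step 5. node 4  ⊔preds=[-5,5]  new=[-4,5]  stable
  step 6. node 5  ⊔preds=[-4,5]  new=[-5,5]  old=[-2,1]  +wl: 0
  step 7. node 6  ⊔preds=[-5,5]  new=[-5,5]  old=⊥  +wl: 2,4,5
  step 8. node 0  ⊔preds=[-5,5]  new=[-1,-1]  stable
  step 9. node 2  ⊔preds=[-5,5]  new=[-5,5]  old=⊥  +wl: 0
  step 10. node 4  ⊔preds=[-5,5]  new=[-4,5]  stable
  step 11. node 5  ⊔preds=[-5,5]  new=[-5,5]  stable
  step 12. node 0  ⊔preds=[-5,5]  new=[-1,-1]  stable

Least fixpoint reached:
  node 0: [-1,-1]
  node 1: [-5,5]
  node 2: [-5,5]
  node 3: [-2,2]
  node 4: [-4,5]
  node 5: [-5,5]
  node 6: [-5,5]

yes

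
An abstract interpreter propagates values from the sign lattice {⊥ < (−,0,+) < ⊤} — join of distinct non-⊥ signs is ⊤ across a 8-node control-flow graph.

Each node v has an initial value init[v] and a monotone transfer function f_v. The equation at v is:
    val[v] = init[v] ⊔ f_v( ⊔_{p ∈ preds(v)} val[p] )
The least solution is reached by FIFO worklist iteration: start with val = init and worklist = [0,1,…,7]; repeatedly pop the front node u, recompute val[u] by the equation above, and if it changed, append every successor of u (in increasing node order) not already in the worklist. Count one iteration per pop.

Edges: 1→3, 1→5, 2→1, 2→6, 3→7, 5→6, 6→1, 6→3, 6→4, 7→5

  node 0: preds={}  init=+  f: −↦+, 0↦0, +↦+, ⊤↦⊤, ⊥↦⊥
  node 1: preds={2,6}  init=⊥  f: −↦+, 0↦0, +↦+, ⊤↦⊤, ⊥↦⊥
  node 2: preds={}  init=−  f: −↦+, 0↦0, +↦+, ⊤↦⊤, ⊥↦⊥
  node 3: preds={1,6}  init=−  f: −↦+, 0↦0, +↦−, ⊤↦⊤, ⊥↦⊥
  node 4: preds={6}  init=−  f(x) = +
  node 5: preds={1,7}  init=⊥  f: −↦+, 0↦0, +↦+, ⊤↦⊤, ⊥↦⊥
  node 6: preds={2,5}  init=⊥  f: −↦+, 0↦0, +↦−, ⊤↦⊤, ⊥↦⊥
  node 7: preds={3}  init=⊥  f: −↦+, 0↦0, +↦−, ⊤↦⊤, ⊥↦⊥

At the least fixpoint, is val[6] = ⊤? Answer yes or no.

yes

Trace (15 dequeues):
  [1] u=0 | in ⊥ | out + | ==
  [2] u=1 | in − | out + | prev ⊥ | push {}
  [3] u=2 | in ⊥ | out − | ==
  [4] u=3 | in + | out − | ==
  [5] u=4 | in ⊥ | out ⊤ | prev − | push {}
  [6] u=5 | in + | out + | prev ⊥ | push {}
  [7] u=6 | in ⊤ | out ⊤ | prev ⊥ | push {1,3,4}
  [8] u=7 | in − | out + | prev ⊥ | push {5}
  [9] u=1 | in ⊤ | out ⊤ | prev + | push {}
  [10] u=3 | in ⊤ | out ⊤ | prev − | push {7}
  [11] u=4 | in ⊤ | out ⊤ | ==
  [12] u=5 | in ⊤ | out ⊤ | prev + | push {6}
  [13] u=7 | in ⊤ | out ⊤ | prev + | push {5}
  [14] u=6 | in ⊤ | out ⊤ | ==
  [15] u=5 | in ⊤ | out ⊤ | ==

Converged values:
  [0] +
  [1] ⊤
  [2] −
  [3] ⊤
  [4] ⊤
  [5] ⊤
  [6] ⊤
  [7] ⊤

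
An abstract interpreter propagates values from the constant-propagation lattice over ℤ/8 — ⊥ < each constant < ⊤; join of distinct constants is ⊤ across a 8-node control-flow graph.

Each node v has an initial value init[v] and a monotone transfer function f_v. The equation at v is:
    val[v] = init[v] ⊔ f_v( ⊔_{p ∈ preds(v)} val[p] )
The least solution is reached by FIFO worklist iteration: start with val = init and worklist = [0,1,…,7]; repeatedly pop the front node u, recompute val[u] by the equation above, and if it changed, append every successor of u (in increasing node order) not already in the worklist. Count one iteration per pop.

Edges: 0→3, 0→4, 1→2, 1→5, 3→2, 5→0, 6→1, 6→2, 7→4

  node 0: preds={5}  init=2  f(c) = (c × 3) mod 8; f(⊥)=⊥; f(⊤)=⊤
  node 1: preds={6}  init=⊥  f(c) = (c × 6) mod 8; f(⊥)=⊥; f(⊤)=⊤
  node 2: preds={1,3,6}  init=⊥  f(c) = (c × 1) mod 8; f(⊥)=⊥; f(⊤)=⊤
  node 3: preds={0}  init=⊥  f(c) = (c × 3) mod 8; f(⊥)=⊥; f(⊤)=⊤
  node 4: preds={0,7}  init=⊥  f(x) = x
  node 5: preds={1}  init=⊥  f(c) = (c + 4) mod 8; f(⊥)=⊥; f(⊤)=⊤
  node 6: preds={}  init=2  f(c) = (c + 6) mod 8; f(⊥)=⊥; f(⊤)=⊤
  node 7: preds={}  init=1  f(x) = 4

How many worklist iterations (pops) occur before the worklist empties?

Iteration log — 13 steps:
  step 1. node 0  ⊔preds=⊥  new=2  stable
  step 2. node 1  ⊔preds=2  new=4  old=⊥  +wl: 
  step 3. node 2  ⊔preds=⊤  new=⊤  old=⊥  +wl: 
  step 4. node 3  ⊔preds=2  new=6  old=⊥  +wl: 2
  step 5. node 4  ⊔preds=⊤  new=⊤  old=⊥  +wl: 
  step 6. node 5  ⊔preds=4  new=0  old=⊥  +wl: 0
  step 7. node 6  ⊔preds=⊥  new=2  stable
  step 8. node 7  ⊔preds=⊥  new=⊤  old=1  +wl: 4
  step 9. node 2  ⊔preds=⊤  new=⊤  stable
  step 10. node 0  ⊔preds=0  new=⊤  old=2  +wl: 3
  step 11. node 4  ⊔preds=⊤  new=⊤  stable
  step 12. node 3  ⊔preds=⊤  new=⊤  old=6  +wl: 2
  step 13. node 2  ⊔preds=⊤  new=⊤  stable

Least fixpoint reached:
  node 0: ⊤
  node 1: 4
  node 2: ⊤
  node 3: ⊤
  node 4: ⊤
  node 5: 0
  node 6: 2
  node 7: ⊤

13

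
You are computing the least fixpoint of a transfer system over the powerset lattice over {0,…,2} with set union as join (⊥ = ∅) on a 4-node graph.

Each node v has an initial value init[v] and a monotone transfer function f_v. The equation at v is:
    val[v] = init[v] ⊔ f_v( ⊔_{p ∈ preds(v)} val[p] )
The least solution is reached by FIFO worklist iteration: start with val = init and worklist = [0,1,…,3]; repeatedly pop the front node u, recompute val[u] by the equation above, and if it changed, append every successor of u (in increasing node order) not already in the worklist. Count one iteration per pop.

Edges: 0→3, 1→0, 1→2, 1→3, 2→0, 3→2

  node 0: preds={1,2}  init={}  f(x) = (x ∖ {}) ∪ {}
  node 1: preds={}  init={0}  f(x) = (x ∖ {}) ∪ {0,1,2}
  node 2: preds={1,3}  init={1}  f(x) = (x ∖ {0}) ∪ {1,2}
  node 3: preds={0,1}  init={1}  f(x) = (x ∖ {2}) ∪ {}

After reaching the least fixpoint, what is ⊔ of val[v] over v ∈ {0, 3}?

Worklist (7 pops):
  #1 pop 0: in={0,1} → {0,1} (was {}); enqueue []
  #2 pop 1: in={} → {0,1,2} (was {0}); enqueue [0]
  #3 pop 2: in={0,1,2} → {1,2} (was {1}); enqueue []
  #4 pop 3: in={0,1,2} → {0,1} (was {1}); enqueue [2]
  #5 pop 0: in={0,1,2} → {0,1,2} (was {0,1}); enqueue [3]
  #6 pop 2: in={0,1,2} → {1,2} (no change)
  #7 pop 3: in={0,1,2} → {0,1} (no change)

Fixpoint:
  val[0] = {0,1,2}
  val[1] = {0,1,2}
  val[2] = {1,2}
  val[3] = {0,1}

{0,1,2}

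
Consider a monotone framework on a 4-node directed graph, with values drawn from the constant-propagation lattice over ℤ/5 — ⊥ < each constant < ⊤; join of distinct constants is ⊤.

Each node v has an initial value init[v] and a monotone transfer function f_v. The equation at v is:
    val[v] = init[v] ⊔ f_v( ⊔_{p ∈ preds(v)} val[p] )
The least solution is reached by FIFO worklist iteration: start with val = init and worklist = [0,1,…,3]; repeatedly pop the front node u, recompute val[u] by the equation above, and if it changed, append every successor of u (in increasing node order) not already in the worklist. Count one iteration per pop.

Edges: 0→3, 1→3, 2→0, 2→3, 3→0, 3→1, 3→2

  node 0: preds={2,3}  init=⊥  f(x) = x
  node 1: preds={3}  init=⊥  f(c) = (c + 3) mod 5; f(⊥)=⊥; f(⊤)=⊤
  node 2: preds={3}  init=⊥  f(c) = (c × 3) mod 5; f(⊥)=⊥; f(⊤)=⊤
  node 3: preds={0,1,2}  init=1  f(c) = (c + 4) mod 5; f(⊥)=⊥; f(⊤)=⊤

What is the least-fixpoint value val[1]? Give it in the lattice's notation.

⊤

Worklist (9 pops):
  #1 pop 0: in=1 → 1 (was ⊥); enqueue []
  #2 pop 1: in=1 → 4 (was ⊥); enqueue []
  #3 pop 2: in=1 → 3 (was ⊥); enqueue [0]
  #4 pop 3: in=⊤ → ⊤ (was 1); enqueue [1,2]
  #5 pop 0: in=⊤ → ⊤ (was 1); enqueue [3]
  #6 pop 1: in=⊤ → ⊤ (was 4); enqueue []
  #7 pop 2: in=⊤ → ⊤ (was 3); enqueue [0]
  #8 pop 3: in=⊤ → ⊤ (no change)
  #9 pop 0: in=⊤ → ⊤ (no change)

Fixpoint:
  val[0] = ⊤
  val[1] = ⊤
  val[2] = ⊤
  val[3] = ⊤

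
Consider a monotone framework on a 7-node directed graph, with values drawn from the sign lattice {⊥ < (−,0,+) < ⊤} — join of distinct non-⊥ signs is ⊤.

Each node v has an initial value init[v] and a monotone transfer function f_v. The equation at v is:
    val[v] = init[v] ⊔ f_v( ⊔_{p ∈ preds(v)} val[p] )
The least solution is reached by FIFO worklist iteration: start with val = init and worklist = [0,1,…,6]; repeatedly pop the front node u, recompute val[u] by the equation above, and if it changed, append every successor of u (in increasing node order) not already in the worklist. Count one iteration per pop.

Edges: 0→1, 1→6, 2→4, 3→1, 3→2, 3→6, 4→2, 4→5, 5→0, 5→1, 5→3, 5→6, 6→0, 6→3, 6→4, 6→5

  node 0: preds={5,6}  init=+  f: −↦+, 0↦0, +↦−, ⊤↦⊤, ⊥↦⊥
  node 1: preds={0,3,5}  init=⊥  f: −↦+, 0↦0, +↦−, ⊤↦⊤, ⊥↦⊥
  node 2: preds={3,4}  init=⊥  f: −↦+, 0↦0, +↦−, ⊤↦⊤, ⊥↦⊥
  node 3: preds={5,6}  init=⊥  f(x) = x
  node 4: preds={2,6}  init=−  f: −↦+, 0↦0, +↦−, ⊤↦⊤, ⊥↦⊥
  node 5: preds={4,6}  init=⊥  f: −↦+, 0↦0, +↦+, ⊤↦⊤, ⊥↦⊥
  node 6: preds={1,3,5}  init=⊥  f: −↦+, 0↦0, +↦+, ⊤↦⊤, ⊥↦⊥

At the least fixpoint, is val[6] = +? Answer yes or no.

Worklist (18 pops):
  #1 pop 0: in=⊥ → + (no change)
  #2 pop 1: in=+ → − (was ⊥); enqueue []
  #3 pop 2: in=− → + (was ⊥); enqueue []
  #4 pop 3: in=⊥ → ⊥ (no change)
  #5 pop 4: in=+ → − (no change)
  #6 pop 5: in=− → + (was ⊥); enqueue [0,1,3]
  #7 pop 6: in=⊤ → ⊤ (was ⊥); enqueue [4,5]
  #8 pop 0: in=⊤ → ⊤ (was +); enqueue []
  #9 pop 1: in=⊤ → ⊤ (was −); enqueue [6]
  #10 pop 3: in=⊤ → ⊤ (was ⊥); enqueue [1,2]
  #11 pop 4: in=⊤ → ⊤ (was −); enqueue []
  #12 pop 5: in=⊤ → ⊤ (was +); enqueue [0,3]
  #13 pop 6: in=⊤ → ⊤ (no change)
  #14 pop 1: in=⊤ → ⊤ (no change)
  #15 pop 2: in=⊤ → ⊤ (was +); enqueue [4]
  #16 pop 0: in=⊤ → ⊤ (no change)
  #17 pop 3: in=⊤ → ⊤ (no change)
  #18 pop 4: in=⊤ → ⊤ (no change)

Fixpoint:
  val[0] = ⊤
  val[1] = ⊤
  val[2] = ⊤
  val[3] = ⊤
  val[4] = ⊤
  val[5] = ⊤
  val[6] = ⊤

no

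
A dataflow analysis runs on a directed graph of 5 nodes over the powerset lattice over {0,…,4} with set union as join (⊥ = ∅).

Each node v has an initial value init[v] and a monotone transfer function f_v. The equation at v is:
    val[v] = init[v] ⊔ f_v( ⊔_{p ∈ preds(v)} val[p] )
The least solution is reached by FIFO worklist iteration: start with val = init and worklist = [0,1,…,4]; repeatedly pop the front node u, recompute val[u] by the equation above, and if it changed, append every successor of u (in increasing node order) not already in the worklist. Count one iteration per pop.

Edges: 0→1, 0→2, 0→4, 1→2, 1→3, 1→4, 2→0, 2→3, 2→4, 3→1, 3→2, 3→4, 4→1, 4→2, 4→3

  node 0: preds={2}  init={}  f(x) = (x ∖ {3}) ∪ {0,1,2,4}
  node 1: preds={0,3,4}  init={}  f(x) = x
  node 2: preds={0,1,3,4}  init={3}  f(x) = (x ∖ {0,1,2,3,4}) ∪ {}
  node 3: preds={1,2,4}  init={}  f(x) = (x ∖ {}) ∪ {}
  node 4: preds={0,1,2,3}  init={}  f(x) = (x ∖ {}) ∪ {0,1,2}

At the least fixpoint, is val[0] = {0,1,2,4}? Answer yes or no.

yes

Worklist (9 pops):
  #1 pop 0: in={3} → {0,1,2,4} (was {}); enqueue []
  #2 pop 1: in={0,1,2,4} → {0,1,2,4} (was {}); enqueue []
  #3 pop 2: in={0,1,2,4} → {3} (no change)
  #4 pop 3: in={0,1,2,3,4} → {0,1,2,3,4} (was {}); enqueue [1,2]
  #5 pop 4: in={0,1,2,3,4} → {0,1,2,3,4} (was {}); enqueue [3]
  #6 pop 1: in={0,1,2,3,4} → {0,1,2,3,4} (was {0,1,2,4}); enqueue [4]
  #7 pop 2: in={0,1,2,3,4} → {3} (no change)
  #8 pop 3: in={0,1,2,3,4} → {0,1,2,3,4} (no change)
  #9 pop 4: in={0,1,2,3,4} → {0,1,2,3,4} (no change)

Fixpoint:
  val[0] = {0,1,2,4}
  val[1] = {0,1,2,3,4}
  val[2] = {3}
  val[3] = {0,1,2,3,4}
  val[4] = {0,1,2,3,4}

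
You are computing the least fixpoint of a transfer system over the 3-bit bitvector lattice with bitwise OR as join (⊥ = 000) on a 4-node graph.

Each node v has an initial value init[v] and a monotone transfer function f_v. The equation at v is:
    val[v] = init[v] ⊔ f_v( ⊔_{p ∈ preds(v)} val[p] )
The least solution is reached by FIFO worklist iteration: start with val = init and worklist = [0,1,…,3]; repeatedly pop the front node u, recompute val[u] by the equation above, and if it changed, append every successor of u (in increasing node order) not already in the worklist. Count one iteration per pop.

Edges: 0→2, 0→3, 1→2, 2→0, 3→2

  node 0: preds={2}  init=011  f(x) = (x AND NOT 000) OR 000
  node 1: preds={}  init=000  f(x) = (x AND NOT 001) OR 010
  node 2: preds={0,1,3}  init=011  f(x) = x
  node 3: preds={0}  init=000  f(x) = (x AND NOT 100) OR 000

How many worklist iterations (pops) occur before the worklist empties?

Worklist (5 pops):
  #1 pop 0: in=011 → 011 (no change)
  #2 pop 1: in=000 → 010 (was 000); enqueue []
  #3 pop 2: in=011 → 011 (no change)
  #4 pop 3: in=011 → 011 (was 000); enqueue [2]
  #5 pop 2: in=011 → 011 (no change)

Fixpoint:
  val[0] = 011
  val[1] = 010
  val[2] = 011
  val[3] = 011

5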